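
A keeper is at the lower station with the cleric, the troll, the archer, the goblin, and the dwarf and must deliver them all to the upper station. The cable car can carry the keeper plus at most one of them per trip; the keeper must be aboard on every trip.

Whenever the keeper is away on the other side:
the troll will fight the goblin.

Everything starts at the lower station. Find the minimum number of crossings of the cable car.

Counting alone: the keeper can take at most 1 across per trip to the upper station, so moving all 5 needs at least 5 loaded trips out, with a return between consecutive ones — at least 9 crossings.
The plan below uses exactly 9 crossings, so it is optimal:
1. Keeper goes to the upper station with the troll.  [the lower station: the archer, the cleric, the dwarf, the goblin | the upper station: the troll]
2. Keeper goes back to the lower station alone.  [the lower station: the archer, the cleric, the dwarf, the goblin | the upper station: the troll]
3. Keeper goes to the upper station with the cleric.  [the lower station: the archer, the dwarf, the goblin | the upper station: the cleric, the troll]
4. Keeper goes back to the lower station alone.  [the lower station: the archer, the dwarf, the goblin | the upper station: the cleric, the troll]
5. Keeper goes to the upper station with the archer.  [the lower station: the dwarf, the goblin | the upper station: the archer, the cleric, the troll]
6. Keeper goes back to the lower station alone.  [the lower station: the dwarf, the goblin | the upper station: the archer, the cleric, the troll]
7. Keeper goes to the upper station with the dwarf.  [the lower station: the goblin | the upper station: the archer, the cleric, the dwarf, the troll]
8. Keeper goes back to the lower station alone.  [the lower station: the goblin | the upper station: the archer, the cleric, the dwarf, the troll]
9. Keeper goes to the upper station with the goblin.  [the lower station: — | the upper station: the archer, the cleric, the dwarf, the goblin, the troll]

9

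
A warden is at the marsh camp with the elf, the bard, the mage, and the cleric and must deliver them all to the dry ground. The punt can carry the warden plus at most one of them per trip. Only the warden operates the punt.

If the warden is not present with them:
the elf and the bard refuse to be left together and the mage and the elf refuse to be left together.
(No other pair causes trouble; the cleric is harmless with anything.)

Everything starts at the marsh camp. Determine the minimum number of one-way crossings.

9

Counting alone: the warden can take at most 1 across per trip to the dry ground, so moving all 4 needs at least 4 loaded trips out, with a return between consecutive ones — at least 7 crossings.
The safety rule pushes this higher. Following every safe sequence of crossings, the most of the 4 that can be at the dry ground as the punt arrives there on crossing 7 is 3 — never all 4.
So no plan with fewer than 9 crossings exists, and this one achieves 9:
1. Warden goes to the dry ground with the elf.  [the marsh camp: the bard, the cleric, the mage | the dry ground: the elf]
2. Warden goes back to the marsh camp alone.  [the marsh camp: the bard, the cleric, the mage | the dry ground: the elf]
3. Warden goes to the dry ground with the bard.  [the marsh camp: the cleric, the mage | the dry ground: the bard, the elf]
4. Warden goes back to the marsh camp with the elf.  [the marsh camp: the cleric, the elf, the mage | the dry ground: the bard]
5. Warden goes to the dry ground with the mage.  [the marsh camp: the cleric, the elf | the dry ground: the bard, the mage]
6. Warden goes back to the marsh camp alone.  [the marsh camp: the cleric, the elf | the dry ground: the bard, the mage]
7. Warden goes to the dry ground with the cleric.  [the marsh camp: the elf | the dry ground: the bard, the cleric, the mage]
8. Warden goes back to the marsh camp alone.  [the marsh camp: the elf | the dry ground: the bard, the cleric, the mage]
9. Warden goes to the dry ground with the elf.  [the marsh camp: — | the dry ground: the bard, the cleric, the elf, the mage]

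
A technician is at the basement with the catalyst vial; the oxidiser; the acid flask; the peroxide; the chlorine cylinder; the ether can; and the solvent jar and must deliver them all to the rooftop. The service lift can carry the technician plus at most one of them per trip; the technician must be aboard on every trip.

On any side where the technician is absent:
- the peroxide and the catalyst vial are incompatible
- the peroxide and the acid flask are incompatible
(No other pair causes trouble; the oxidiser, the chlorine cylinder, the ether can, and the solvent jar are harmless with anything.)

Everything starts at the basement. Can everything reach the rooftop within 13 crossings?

Counting alone: the technician can take at most 1 across per trip to the rooftop, so moving all 7 needs at least 7 loaded trips out, with a return between consecutive ones — at least 13 crossings.
The safety rule pushes this higher. Following every safe sequence of crossings, the most of the 7 that can be at the rooftop as the service lift arrives there on crossing 13 is 6 — never all 7.
So the move cannot be finished within 13 crossings. (The shortest complete plan takes 15:)
1. Technician goes to the rooftop with the peroxide.
2. Technician goes back to the basement alone.
3. Technician goes to the rooftop with the catalyst vial.
4. Technician goes back to the basement with the peroxide.
5. Technician goes to the rooftop with the acid flask.
6. Technician goes back to the basement alone.
7. Technician goes to the rooftop with the oxidiser.
8. Technician goes back to the basement alone.
9. Technician goes to the rooftop with the chlorine cylinder.
10. Technician goes back to the basement alone.
11. Technician goes to the rooftop with the ether can.
12. Technician goes back to the basement alone.
13. Technician goes to the rooftop with the solvent jar.
14. Technician goes back to the basement alone.
15. Technician goes to the rooftop with the peroxide.

No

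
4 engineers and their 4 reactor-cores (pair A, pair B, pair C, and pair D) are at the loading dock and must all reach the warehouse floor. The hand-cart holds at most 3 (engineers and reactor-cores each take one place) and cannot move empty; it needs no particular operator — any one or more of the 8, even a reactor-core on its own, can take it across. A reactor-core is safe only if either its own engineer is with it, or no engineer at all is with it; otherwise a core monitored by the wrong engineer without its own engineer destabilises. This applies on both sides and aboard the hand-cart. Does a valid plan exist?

Yes

1. engineer A and reactor-core A cross → the warehouse floor.
2. engineer A crosses ← the loading dock.
3. engineer A, engineer B, and reactor-core B cross → the warehouse floor.
4. engineer A and reactor-core A cross ← the loading dock.
5. engineer A, engineer C, and engineer D cross → the warehouse floor.
6. reactor-core B crosses ← the loading dock.
7. reactor-core A and reactor-core B cross → the warehouse floor.
8. reactor-core A crosses ← the loading dock.
9. reactor-core A, reactor-core C, and reactor-core D cross → the warehouse floor.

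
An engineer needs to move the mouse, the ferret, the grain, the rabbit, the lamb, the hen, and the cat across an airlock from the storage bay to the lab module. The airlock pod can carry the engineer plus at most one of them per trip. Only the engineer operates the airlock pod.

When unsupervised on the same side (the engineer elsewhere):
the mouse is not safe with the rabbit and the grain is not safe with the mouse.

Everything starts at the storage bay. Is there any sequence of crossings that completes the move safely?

1. Engineer goes to the lab module with the mouse.  [the storage bay: the cat, the ferret, the grain, the hen, the lamb, the rabbit | the lab module: the mouse]
2. Engineer goes back to the storage bay alone.  [the storage bay: the cat, the ferret, the grain, the hen, the lamb, the rabbit | the lab module: the mouse]
3. Engineer goes to the lab module with the ferret.  [the storage bay: the cat, the grain, the hen, the lamb, the rabbit | the lab module: the ferret, the mouse]
4. Engineer goes back to the storage bay alone.  [the storage bay: the cat, the grain, the hen, the lamb, the rabbit | the lab module: the ferret, the mouse]
5. Engineer goes to the lab module with the grain.  [the storage bay: the cat, the hen, the lamb, the rabbit | the lab module: the ferret, the grain, the mouse]
6. Engineer goes back to the storage bay with the mouse.  [the storage bay: the cat, the hen, the lamb, the mouse, the rabbit | the lab module: the ferret, the grain]
7. Engineer goes to the lab module with the rabbit.  [the storage bay: the cat, the hen, the lamb, the mouse | the lab module: the ferret, the grain, the rabbit]
8. Engineer goes back to the storage bay alone.  [the storage bay: the cat, the hen, the lamb, the mouse | the lab module: the ferret, the grain, the rabbit]
9. Engineer goes to the lab module with the lamb.  [the storage bay: the cat, the hen, the mouse | the lab module: the ferret, the grain, the lamb, the rabbit]
10. Engineer goes back to the storage bay alone.  [the storage bay: the cat, the hen, the mouse | the lab module: the ferret, the grain, the lamb, the rabbit]
11. Engineer goes to the lab module with the hen.  [the storage bay: the cat, the mouse | the lab module: the ferret, the grain, the hen, the lamb, the rabbit]
12. Engineer goes back to the storage bay alone.  [the storage bay: the cat, the mouse | the lab module: the ferret, the grain, the hen, the lamb, the rabbit]
13. Engineer goes to the lab module with the cat.  [the storage bay: the mouse | the lab module: the cat, the ferret, the grain, the hen, the lamb, the rabbit]
14. Engineer goes back to the storage bay alone.  [the storage bay: the mouse | the lab module: the cat, the ferret, the grain, the hen, the lamb, the rabbit]
15. Engineer goes to the lab module with the mouse.  [the storage bay: — | the lab module: the cat, the ferret, the grain, the hen, the lamb, the mouse, the rabbit]

Yes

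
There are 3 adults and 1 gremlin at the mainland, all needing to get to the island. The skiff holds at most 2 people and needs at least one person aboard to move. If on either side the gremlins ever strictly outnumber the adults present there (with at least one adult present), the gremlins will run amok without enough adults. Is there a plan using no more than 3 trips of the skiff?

Counting alone: each trip to the island takes at most 2 across and each return brings at least 1 back, so after t trips out (and t−1 returns) at most 2t − (t−1) of the 4 are across; that first reaches 4 at t = 3, so at least 5 crossings are needed.
Since 3 < 5, 3 crossings cannot be enough. (The shortest complete plan in fact takes 5:)
1. 1 adult and 1 gremlin → the island.  (the mainland: 2A 0G; the island: 1A 1G)
2. 1 gremlin ← the mainland.  (the mainland: 2A 1G; the island: 1A 0G)
3. 1 adult and 1 gremlin → the island.  (the mainland: 1A 0G; the island: 2A 1G)
4. 1 gremlin ← the mainland.  (the mainland: 1A 1G; the island: 2A 0G)
5. 1 adult and 1 gremlin → the island.  (the mainland: 0A 0G; the island: 3A 1G)

No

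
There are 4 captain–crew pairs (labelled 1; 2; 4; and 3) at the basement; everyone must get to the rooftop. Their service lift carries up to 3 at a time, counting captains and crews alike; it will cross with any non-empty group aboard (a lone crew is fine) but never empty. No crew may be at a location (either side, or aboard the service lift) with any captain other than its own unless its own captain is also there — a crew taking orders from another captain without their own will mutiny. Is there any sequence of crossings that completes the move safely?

Yes

1. captain 1 and crew 1 cross → the rooftop.
2. captain 1 crosses ← the basement.
3. captain 1, captain 2, and crew 2 cross → the rooftop.
4. captain 1 and crew 1 cross ← the basement.
5. captain 1, captain 3, and captain 4 cross → the rooftop.
6. crew 2 crosses ← the basement.
7. crew 1 and crew 2 cross → the rooftop.
8. crew 1 crosses ← the basement.
9. crew 1, crew 3, and crew 4 cross → the rooftop.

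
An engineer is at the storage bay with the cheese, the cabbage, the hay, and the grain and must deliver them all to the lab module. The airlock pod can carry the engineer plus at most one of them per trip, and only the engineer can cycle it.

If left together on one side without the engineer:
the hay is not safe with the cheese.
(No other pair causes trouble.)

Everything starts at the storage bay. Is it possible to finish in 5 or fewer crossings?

No

Counting alone: the engineer can take at most 1 across per trip to the lab module, so moving all 4 needs at least 4 loaded trips out, with a return between consecutive ones — at least 7 crossings.
Since 5 < 7, 5 crossings cannot be enough. (The shortest complete plan in fact takes 7:)
1. Engineer goes to the lab module with the cheese.
2. Engineer goes back to the storage bay alone.
3. Engineer goes to the lab module with the cabbage.
4. Engineer goes back to the storage bay alone.
5. Engineer goes to the lab module with the grain.
6. Engineer goes back to the storage bay alone.
7. Engineer goes to the lab module with the hay.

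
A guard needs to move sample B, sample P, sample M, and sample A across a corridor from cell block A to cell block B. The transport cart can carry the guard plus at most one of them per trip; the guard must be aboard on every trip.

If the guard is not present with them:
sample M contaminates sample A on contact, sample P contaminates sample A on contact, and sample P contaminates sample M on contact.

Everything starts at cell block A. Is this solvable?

No

Whatever the first load, the items left behind include a forbidden pair without the guard. No opening move is safe, so no plan exists.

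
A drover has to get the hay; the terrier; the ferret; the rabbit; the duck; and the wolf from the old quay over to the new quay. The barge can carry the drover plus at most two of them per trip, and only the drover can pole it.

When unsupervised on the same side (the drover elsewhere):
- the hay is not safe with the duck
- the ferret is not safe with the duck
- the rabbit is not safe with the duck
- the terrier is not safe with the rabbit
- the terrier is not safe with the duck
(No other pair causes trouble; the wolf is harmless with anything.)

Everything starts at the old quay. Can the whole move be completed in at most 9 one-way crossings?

Yes — this plan uses 9 crossings (≤ 9):
1. Drover goes to the new quay with the duck and the terrier.
2. Drover goes back to the old quay with the terrier.
3. Drover goes to the new quay with the hay and the terrier.
4. Drover goes back to the old quay with the duck.
5. Drover goes to the new quay with the ferret and the rabbit.
6. Drover goes back to the old quay with the terrier.
7. Drover goes to the new quay with the terrier and the wolf.
8. Drover goes back to the old quay with the terrier.
9. Drover goes to the new quay with the duck and the terrier.

Yes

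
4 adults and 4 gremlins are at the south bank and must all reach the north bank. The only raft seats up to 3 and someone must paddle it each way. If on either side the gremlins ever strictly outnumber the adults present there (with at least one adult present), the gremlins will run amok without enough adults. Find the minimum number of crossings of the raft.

Counting alone: each trip to the north bank takes at most 3 across and each return brings at least 1 back, so after t trips out (and t−1 returns) at most 3t − (t−1) of the 8 are across; that first reaches 8 at t = 4, so at least 7 crossings are needed.
The safety rule pushes this higher. Following every safe sequence of crossings, the most of the 8 that can be at the north bank as the raft arrives there on crossing 7 is 7 — never all 8.
So no plan with fewer than 9 crossings exists, and this one achieves 9:
1. 2 gremlins → the north bank.  (the south bank: 4A 2G; the north bank: 0A 2G)
2. 1 gremlin ← the south bank.  (the south bank: 4A 3G; the north bank: 0A 1G)
3. 3 gremlins → the north bank.  (the south bank: 4A 0G; the north bank: 0A 4G)
4. 1 gremlin ← the south bank.  (the south bank: 4A 1G; the north bank: 0A 3G)
5. 3 adults → the north bank.  (the south bank: 1A 1G; the north bank: 3A 3G)
6. 1 adult and 1 gremlin ← the south bank.  (the south bank: 2A 2G; the north bank: 2A 2G)
7. 2 adults → the north bank.  (the south bank: 0A 2G; the north bank: 4A 2G)
8. 1 gremlin ← the south bank.  (the south bank: 0A 3G; the north bank: 4A 1G)
9. 3 gremlins → the north bank.  (the south bank: 0A 0G; the north bank: 4A 4G)

9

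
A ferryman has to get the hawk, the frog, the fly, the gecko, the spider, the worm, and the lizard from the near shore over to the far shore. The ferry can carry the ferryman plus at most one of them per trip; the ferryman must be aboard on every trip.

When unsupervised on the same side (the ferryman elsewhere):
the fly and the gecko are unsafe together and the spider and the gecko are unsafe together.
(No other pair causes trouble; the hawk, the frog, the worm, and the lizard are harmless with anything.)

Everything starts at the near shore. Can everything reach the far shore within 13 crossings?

Counting alone: the ferryman can take at most 1 across per trip to the far shore, so moving all 7 needs at least 7 loaded trips out, with a return between consecutive ones — at least 13 crossings.
The safety rule pushes this higher. Following every safe sequence of crossings, the most of the 7 that can be at the far shore as the ferry arrives there on crossing 13 is 6 — never all 7.
So the move cannot be finished within 13 crossings. (The shortest complete plan takes 15:)
1. Ferryman goes to the far shore with the gecko.
2. Ferryman goes back to the near shore alone.
3. Ferryman goes to the far shore with the hawk.
4. Ferryman goes back to the near shore alone.
5. Ferryman goes to the far shore with the frog.
6. Ferryman goes back to the near shore alone.
7. Ferryman goes to the far shore with the fly.
8. Ferryman goes back to the near shore with the gecko.
9. Ferryman goes to the far shore with the spider.
10. Ferryman goes back to the near shore alone.
11. Ferryman goes to the far shore with the worm.
12. Ferryman goes back to the near shore alone.
13. Ferryman goes to the far shore with the lizard.
14. Ferryman goes back to the near shore alone.
15. Ferryman goes to the far shore with the gecko.

No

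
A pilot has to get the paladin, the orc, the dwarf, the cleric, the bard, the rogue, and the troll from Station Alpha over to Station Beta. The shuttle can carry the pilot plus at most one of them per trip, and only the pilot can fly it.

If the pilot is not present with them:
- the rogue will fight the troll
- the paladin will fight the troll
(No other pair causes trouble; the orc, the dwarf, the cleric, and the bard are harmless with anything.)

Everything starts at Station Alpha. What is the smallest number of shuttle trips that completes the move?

Counting alone: the pilot can take at most 1 across per trip to Station Beta, so moving all 7 needs at least 7 loaded trips out, with a return between consecutive ones — at least 13 crossings.
The safety rule pushes this higher. Following every safe sequence of crossings, the most of the 7 that can be at Station Beta as the shuttle arrives there on crossing 13 is 6 — never all 7.
So no plan with fewer than 15 crossings exists, and this one achieves 15:
1. Pilot goes to Station Beta with the troll.
2. Pilot goes back to Station Alpha alone.
3. Pilot goes to Station Beta with the paladin.
4. Pilot goes back to Station Alpha with the troll.
5. Pilot goes to Station Beta with the rogue.
6. Pilot goes back to Station Alpha alone.
7. Pilot goes to Station Beta with the orc.
8. Pilot goes back to Station Alpha alone.
9. Pilot goes to Station Beta with the dwarf.
10. Pilot goes back to Station Alpha alone.
11. Pilot goes to Station Beta with the cleric.
12. Pilot goes back to Station Alpha alone.
13. Pilot goes to Station Beta with the bard.
14. Pilot goes back to Station Alpha alone.
15. Pilot goes to Station Beta with the troll.

15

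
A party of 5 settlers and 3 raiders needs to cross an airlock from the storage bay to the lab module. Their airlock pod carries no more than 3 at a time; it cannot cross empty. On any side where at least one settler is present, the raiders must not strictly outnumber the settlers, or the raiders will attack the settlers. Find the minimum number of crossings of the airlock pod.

Counting alone: each trip to the lab module takes at most 3 across and each return brings at least 1 back, so after t trips out (and t−1 returns) at most 3t − (t−1) of the 8 are across; that first reaches 8 at t = 4, so at least 7 crossings are needed.
The plan below uses exactly 7 crossings, so it is optimal:
1. 2 raiders → the lab module.  (the storage bay: 5S 1R; the lab module: 0S 2R)
2. 1 raider ← the storage bay.  (the storage bay: 5S 2R; the lab module: 0S 1R)
3. 2 settlers and 1 raider → the lab module.  (the storage bay: 3S 1R; the lab module: 2S 2R)
4. 1 raider ← the storage bay.  (the storage bay: 3S 2R; the lab module: 2S 1R)
5. 1 settler and 2 raiders → the lab module.  (the storage bay: 2S 0R; the lab module: 3S 3R)
6. 1 raider ← the storage bay.  (the storage bay: 2S 1R; the lab module: 3S 2R)
7. 2 settlers and 1 raider → the lab module.  (the storage bay: 0S 0R; the lab module: 5S 3R)

7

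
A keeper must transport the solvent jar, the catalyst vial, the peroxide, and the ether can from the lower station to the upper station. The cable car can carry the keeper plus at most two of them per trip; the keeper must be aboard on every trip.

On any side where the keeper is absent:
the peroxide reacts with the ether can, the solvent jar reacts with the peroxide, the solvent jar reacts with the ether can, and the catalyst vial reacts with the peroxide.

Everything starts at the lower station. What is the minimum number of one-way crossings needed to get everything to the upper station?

5

Counting alone: the keeper can take at most 2 across per trip to the upper station, so moving all 4 needs at least 2 loaded trips out, with a return between consecutive ones — at least 3 crossings.
The safety rule pushes this higher. Following every safe sequence of crossings, the most of the 4 that can be at the upper station as the cable car arrives there on crossing 3 is 3 — never all 4.
So no plan with fewer than 5 crossings exists, and this one achieves 5:
1. Keeper goes to the upper station with the peroxide and the solvent jar.  [the lower station: the catalyst vial, the ether can | the upper station: the peroxide, the solvent jar]
2. Keeper goes back to the lower station with the solvent jar.  [the lower station: the catalyst vial, the ether can, the solvent jar | the upper station: the peroxide]
3. Keeper goes to the upper station with the catalyst vial and the solvent jar.  [the lower station: the ether can | the upper station: the catalyst vial, the peroxide, the solvent jar]
4. Keeper goes back to the lower station with the peroxide.  [the lower station: the ether can, the peroxide | the upper station: the catalyst vial, the solvent jar]
5. Keeper goes to the upper station with the ether can and the peroxide.  [the lower station: — | the upper station: the catalyst vial, the ether can, the peroxide, the solvent jar]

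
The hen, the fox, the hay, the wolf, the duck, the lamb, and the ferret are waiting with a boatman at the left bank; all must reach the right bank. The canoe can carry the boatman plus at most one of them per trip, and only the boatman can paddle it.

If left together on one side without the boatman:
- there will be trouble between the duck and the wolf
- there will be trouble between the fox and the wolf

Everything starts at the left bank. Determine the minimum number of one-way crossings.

Counting alone: the boatman can take at most 1 across per trip to the right bank, so moving all 7 needs at least 7 loaded trips out, with a return between consecutive ones — at least 13 crossings.
The safety rule pushes this higher. Following every safe sequence of crossings, the most of the 7 that can be at the right bank as the canoe arrives there on crossing 13 is 6 — never all 7.
So no plan with fewer than 15 crossings exists, and this one achieves 15:
1. Boatman goes to the right bank with the wolf.
2. Boatman goes back to the left bank alone.
3. Boatman goes to the right bank with the hen.
4. Boatman goes back to the left bank alone.
5. Boatman goes to the right bank with the fox.
6. Boatman goes back to the left bank with the wolf.
7. Boatman goes to the right bank with the duck.
8. Boatman goes back to the left bank alone.
9. Boatman goes to the right bank with the hay.
10. Boatman goes back to the left bank alone.
11. Boatman goes to the right bank with the lamb.
12. Boatman goes back to the left bank alone.
13. Boatman goes to the right bank with the ferret.
14. Boatman goes back to the left bank alone.
15. Boatman goes to the right bank with the wolf.

15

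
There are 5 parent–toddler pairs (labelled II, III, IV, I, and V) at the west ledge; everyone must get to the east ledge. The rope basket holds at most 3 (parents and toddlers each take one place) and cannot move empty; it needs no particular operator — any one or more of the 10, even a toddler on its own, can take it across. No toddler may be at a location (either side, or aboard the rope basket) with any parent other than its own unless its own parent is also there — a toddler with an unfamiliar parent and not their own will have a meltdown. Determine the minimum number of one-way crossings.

Counting alone: each trip to the east ledge takes at most 3 across and each return brings at least 1 back, so after t trips out (and t−1 returns) at most 3t − (t−1) of the 10 are across; that first reaches 10 at t = 5, so at least 9 crossings are needed.
The safety rule pushes this higher. Following every safe sequence of crossings, the most of the 10 that can be at the east ledge as the rope basket arrives there on crossing 9 is 9 — never all 10.
So no plan with fewer than 11 crossings exists, and this one achieves 11:
1. parent II and toddler II cross → the east ledge.
2. parent II crosses ← the west ledge.
3. toddler I, toddler III, and toddler IV cross → the east ledge.
4. toddler II crosses ← the west ledge.
5. parent I, parent III, and parent IV cross → the east ledge.
6. parent III and toddler III cross ← the west ledge.
7. parent II, parent III, and parent V cross → the east ledge.
8. toddler IV crosses ← the west ledge.
9. toddler II and toddler III cross → the east ledge.
10. toddler II crosses ← the west ledge.
11. toddler II, toddler IV, and toddler V cross → the east ledge.

11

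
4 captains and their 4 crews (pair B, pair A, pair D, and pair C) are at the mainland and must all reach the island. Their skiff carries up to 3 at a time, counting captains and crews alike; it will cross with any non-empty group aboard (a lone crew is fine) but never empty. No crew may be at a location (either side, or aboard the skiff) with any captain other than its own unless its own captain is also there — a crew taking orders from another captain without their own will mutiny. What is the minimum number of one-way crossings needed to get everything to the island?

9

Counting alone: each trip to the island takes at most 3 across and each return brings at least 1 back, so after t trips out (and t−1 returns) at most 3t − (t−1) of the 8 are across; that first reaches 8 at t = 4, so at least 7 crossings are needed.
The safety rule pushes this higher. Following every safe sequence of crossings, the most of the 8 that can be at the island as the skiff arrives there on crossing 7 is 7 — never all 8.
So no plan with fewer than 9 crossings exists, and this one achieves 9:
1. captain B and crew B cross → the island.
2. captain B crosses ← the mainland.
3. captain A, captain B, and crew A cross → the island.
4. captain B and crew B cross ← the mainland.
5. captain B, captain C, and captain D cross → the island.
6. crew A crosses ← the mainland.
7. crew A and crew B cross → the island.
8. crew B crosses ← the mainland.
9. crew B, crew C, and crew D cross → the island.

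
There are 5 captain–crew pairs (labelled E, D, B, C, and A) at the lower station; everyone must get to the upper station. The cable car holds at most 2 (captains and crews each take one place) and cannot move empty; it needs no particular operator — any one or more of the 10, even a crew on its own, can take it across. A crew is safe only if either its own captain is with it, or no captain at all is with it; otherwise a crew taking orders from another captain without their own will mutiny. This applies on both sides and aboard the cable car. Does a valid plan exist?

No

Following every safe sequence of crossings from the start, the most of the 10 that can be at the upper station as the cable car arrives there on crossings 1, 3, 5, 7 is 2, 3, 4, 5 respectively; the best ever achieved is 5 of 10.
From crossing 9 on, no configuration arises that was not already reachable earlier: only 82 distinct safe configurations (who is on which side, and where the cable car is) can ever be reached, none of them has everyone across, and every continuation just revisits them. So no valid plan exists.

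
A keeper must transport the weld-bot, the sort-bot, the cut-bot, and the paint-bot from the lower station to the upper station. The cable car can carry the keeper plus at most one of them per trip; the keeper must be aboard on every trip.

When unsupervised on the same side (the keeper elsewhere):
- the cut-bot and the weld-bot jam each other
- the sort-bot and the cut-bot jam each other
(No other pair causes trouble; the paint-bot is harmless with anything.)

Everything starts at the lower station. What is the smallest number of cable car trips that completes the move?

Counting alone: the keeper can take at most 1 across per trip to the upper station, so moving all 4 needs at least 4 loaded trips out, with a return between consecutive ones — at least 7 crossings.
The safety rule pushes this higher. Following every safe sequence of crossings, the most of the 4 that can be at the upper station as the cable car arrives there on crossing 7 is 3 — never all 4.
So no plan with fewer than 9 crossings exists, and this one achieves 9:
1. Keeper goes to the upper station with the cut-bot.  [the lower station: the paint-bot, the sort-bot, the weld-bot | the upper station: the cut-bot]
2. Keeper goes back to the lower station alone.  [the lower station: the paint-bot, the sort-bot, the weld-bot | the upper station: the cut-bot]
3. Keeper goes to the upper station with the weld-bot.  [the lower station: the paint-bot, the sort-bot | the upper station: the cut-bot, the weld-bot]
4. Keeper goes back to the lower station with the cut-bot.  [the lower station: the cut-bot, the paint-bot, the sort-bot | the upper station: the weld-bot]
5. Keeper goes to the upper station with the sort-bot.  [the lower station: the cut-bot, the paint-bot | the upper station: the sort-bot, the weld-bot]
6. Keeper goes back to the lower station alone.  [the lower station: the cut-bot, the paint-bot | the upper station: the sort-bot, the weld-bot]
7. Keeper goes to the upper station with the paint-bot.  [the lower station: the cut-bot | the upper station: the paint-bot, the sort-bot, the weld-bot]
8. Keeper goes back to the lower station alone.  [the lower station: the cut-bot | the upper station: the paint-bot, the sort-bot, the weld-bot]
9. Keeper goes to the upper station with the cut-bot.  [the lower station: — | the upper station: the cut-bot, the paint-bot, the sort-bot, the weld-bot]

9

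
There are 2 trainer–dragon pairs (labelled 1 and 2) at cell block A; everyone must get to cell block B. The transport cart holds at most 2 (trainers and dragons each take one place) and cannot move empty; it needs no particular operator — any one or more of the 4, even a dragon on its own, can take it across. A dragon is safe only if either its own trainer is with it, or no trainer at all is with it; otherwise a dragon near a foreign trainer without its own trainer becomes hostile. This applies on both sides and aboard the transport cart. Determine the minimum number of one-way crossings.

Counting alone: each trip to cell block B takes at most 2 across and each return brings at least 1 back, so after t trips out (and t−1 returns) at most 2t − (t−1) of the 4 are across; that first reaches 4 at t = 3, so at least 5 crossings are needed.
The plan below uses exactly 5 crossings, so it is optimal:
1. dragon 1 and trainer 1 cross → cell block B.
2. trainer 1 crosses ← cell block A.
3. trainer 1 and trainer 2 cross → cell block B.
4. trainer 2 crosses ← cell block A.
5. dragon 2 and trainer 2 cross → cell block B.

5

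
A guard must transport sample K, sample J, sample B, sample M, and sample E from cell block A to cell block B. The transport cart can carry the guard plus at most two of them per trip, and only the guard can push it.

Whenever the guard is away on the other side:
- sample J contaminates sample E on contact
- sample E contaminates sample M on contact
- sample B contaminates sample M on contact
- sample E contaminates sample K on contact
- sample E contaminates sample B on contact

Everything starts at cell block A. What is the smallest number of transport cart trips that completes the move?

7

Counting alone: the guard can take at most 2 across per trip to cell block B, so moving all 5 needs at least 3 loaded trips out, with a return between consecutive ones — at least 5 crossings.
The safety rule pushes this higher. Following every safe sequence of crossings, the most of the 5 that can be at cell block B as the transport cart arrives there on crossing 5 is 4 — never all 5.
So no plan with fewer than 7 crossings exists, and this one achieves 7:
1. Guard goes to cell block B with sample B and sample E.  [cell block A: sample J, sample K, sample M | cell block B: sample B, sample E]
2. Guard goes back to cell block A with sample B.  [cell block A: sample B, sample J, sample K, sample M | cell block B: sample E]
3. Guard goes to cell block B with sample B and sample K.  [cell block A: sample J, sample M | cell block B: sample B, sample E, sample K]
4. Guard goes back to cell block A with sample E.  [cell block A: sample E, sample J, sample M | cell block B: sample B, sample K]
5. Guard goes to cell block B with sample J and sample M.  [cell block A: sample E | cell block B: sample B, sample J, sample K, sample M]
6. Guard goes back to cell block A with sample B.  [cell block A: sample B, sample E | cell block B: sample J, sample K, sample M]
7. Guard goes to cell block B with sample B and sample E.  [cell block A: — | cell block B: sample B, sample E, sample J, sample K, sample M]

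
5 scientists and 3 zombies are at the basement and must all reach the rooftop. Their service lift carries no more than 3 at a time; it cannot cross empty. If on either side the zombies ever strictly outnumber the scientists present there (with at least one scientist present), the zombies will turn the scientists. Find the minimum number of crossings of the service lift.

Counting alone: each trip to the rooftop takes at most 3 across and each return brings at least 1 back, so after t trips out (and t−1 returns) at most 3t − (t−1) of the 8 are across; that first reaches 8 at t = 4, so at least 7 crossings are needed.
The plan below uses exactly 7 crossings, so it is optimal:
1. 2 zombies → the rooftop.  (the basement: 5S 1Z; the rooftop: 0S 2Z)
2. 1 zombie ← the basement.  (the basement: 5S 2Z; the rooftop: 0S 1Z)
3. 2 scientists and 1 zombie → the rooftop.  (the basement: 3S 1Z; the rooftop: 2S 2Z)
4. 1 zombie ← the basement.  (the basement: 3S 2Z; the rooftop: 2S 1Z)
5. 1 scientist and 2 zombies → the rooftop.  (the basement: 2S 0Z; the rooftop: 3S 3Z)
6. 1 zombie ← the basement.  (the basement: 2S 1Z; the rooftop: 3S 2Z)
7. 2 scientists and 1 zombie → the rooftop.  (the basement: 0S 0Z; the rooftop: 5S 3Z)

7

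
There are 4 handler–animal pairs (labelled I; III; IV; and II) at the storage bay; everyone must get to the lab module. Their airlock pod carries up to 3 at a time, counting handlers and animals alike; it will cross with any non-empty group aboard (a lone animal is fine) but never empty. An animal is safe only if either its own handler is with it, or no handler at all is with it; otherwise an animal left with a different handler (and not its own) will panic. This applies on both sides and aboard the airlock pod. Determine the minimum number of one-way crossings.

9

Counting alone: each trip to the lab module takes at most 3 across and each return brings at least 1 back, so after t trips out (and t−1 returns) at most 3t − (t−1) of the 8 are across; that first reaches 8 at t = 4, so at least 7 crossings are needed.
The safety rule pushes this higher. Following every safe sequence of crossings, the most of the 8 that can be at the lab module as the airlock pod arrives there on crossing 7 is 7 — never all 8.
So no plan with fewer than 9 crossings exists, and this one achieves 9:
1. animal I and handler I cross → the lab module.
2. handler I crosses ← the storage bay.
3. animal III, handler I, and handler III cross → the lab module.
4. animal I and handler I cross ← the storage bay.
5. handler I, handler II, and handler IV cross → the lab module.
6. animal III crosses ← the storage bay.
7. animal I and animal III cross → the lab module.
8. animal I crosses ← the storage bay.
9. animal I, animal II, and animal IV cross → the lab module.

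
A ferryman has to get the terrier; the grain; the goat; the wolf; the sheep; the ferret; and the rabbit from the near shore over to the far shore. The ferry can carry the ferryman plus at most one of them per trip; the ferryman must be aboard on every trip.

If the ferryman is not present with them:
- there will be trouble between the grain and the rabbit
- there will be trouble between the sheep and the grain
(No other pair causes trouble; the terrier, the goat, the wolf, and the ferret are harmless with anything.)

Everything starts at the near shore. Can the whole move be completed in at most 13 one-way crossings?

No

Counting alone: the ferryman can take at most 1 across per trip to the far shore, so moving all 7 needs at least 7 loaded trips out, with a return between consecutive ones — at least 13 crossings.
The safety rule pushes this higher. Following every safe sequence of crossings, the most of the 7 that can be at the far shore as the ferry arrives there on crossing 13 is 6 — never all 7.
So the move cannot be finished within 13 crossings. (The shortest complete plan takes 15:)
1. Ferryman goes to the far shore with the grain.
2. Ferryman goes back to the near shore alone.
3. Ferryman goes to the far shore with the terrier.
4. Ferryman goes back to the near shore alone.
5. Ferryman goes to the far shore with the goat.
6. Ferryman goes back to the near shore alone.
7. Ferryman goes to the far shore with the wolf.
8. Ferryman goes back to the near shore alone.
9. Ferryman goes to the far shore with the sheep.
10. Ferryman goes back to the near shore with the grain.
11. Ferryman goes to the far shore with the rabbit.
12. Ferryman goes back to the near shore alone.
13. Ferryman goes to the far shore with the ferret.
14. Ferryman goes back to the near shore alone.
15. Ferryman goes to the far shore with the grain.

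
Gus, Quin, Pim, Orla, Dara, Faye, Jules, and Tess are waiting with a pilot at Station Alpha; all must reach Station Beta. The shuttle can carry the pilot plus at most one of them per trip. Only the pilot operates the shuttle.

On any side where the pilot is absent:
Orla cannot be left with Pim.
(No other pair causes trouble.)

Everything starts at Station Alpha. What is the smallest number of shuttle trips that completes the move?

Counting alone: the pilot can take at most 1 across per trip to Station Beta, so moving all 8 needs at least 8 loaded trips out, with a return between consecutive ones — at least 15 crossings.
The plan below uses exactly 15 crossings, so it is optimal:
1. Pilot goes to Station Beta with Pim.
2. Pilot goes back to Station Alpha alone.
3. Pilot goes to Station Beta with Gus.
4. Pilot goes back to Station Alpha alone.
5. Pilot goes to Station Beta with Quin.
6. Pilot goes back to Station Alpha alone.
7. Pilot goes to Station Beta with Dara.
8. Pilot goes back to Station Alpha alone.
9. Pilot goes to Station Beta with Faye.
10. Pilot goes back to Station Alpha alone.
11. Pilot goes to Station Beta with Jules.
12. Pilot goes back to Station Alpha alone.
13. Pilot goes to Station Beta with Tess.
14. Pilot goes back to Station Alpha alone.
15. Pilot goes to Station Beta with Orla.

15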